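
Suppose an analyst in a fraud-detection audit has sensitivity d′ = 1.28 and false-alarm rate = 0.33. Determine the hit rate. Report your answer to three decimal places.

z(false-alarm rate) = z(0.33) = -0.4399
z(H) = z(FA) + d' = -0.4399 + 1.28 = 0.8401
hit rate = Φ(0.8401) = 0.7996

hit rate = 0.800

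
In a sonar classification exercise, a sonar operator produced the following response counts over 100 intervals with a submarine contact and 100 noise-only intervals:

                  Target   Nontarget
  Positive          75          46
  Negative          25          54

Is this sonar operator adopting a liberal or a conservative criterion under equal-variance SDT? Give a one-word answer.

z(H) = 0.674, z(FA) = -0.100
c = −½·(z(H) + z(FA)) = -0.287
c < 0 → liberal criterion (biased toward responding “yes”).

liberal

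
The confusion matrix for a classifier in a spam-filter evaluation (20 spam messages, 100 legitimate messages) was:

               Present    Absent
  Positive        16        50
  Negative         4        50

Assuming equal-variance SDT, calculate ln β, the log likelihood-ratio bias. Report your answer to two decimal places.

ln β = -0.35

H = 16/20 = 0.8000
FA = 50/100 = 0.5000
Φ⁻¹(0.8000) = 0.842, Φ⁻¹(0.5000) = 0.000
ln β = −½·[z(H)² − z(FA)²] = −0.5 × (0.709 − 0.000) = -0.3545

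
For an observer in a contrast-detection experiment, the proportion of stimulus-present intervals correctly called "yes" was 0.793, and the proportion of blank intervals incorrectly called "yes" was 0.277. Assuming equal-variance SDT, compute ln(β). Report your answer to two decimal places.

ln β = -0.16

Φ⁻¹(0.793) = 0.817, Φ⁻¹(0.277) = -0.592
ln β = −½·[z(H)² − z(FA)²] = −0.5 × (0.667 − 0.350) = -0.1585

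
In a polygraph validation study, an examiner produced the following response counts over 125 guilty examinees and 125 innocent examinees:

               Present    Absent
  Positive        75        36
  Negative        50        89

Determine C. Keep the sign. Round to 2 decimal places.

C = 0.15

H = 75/125 = 0.6000
FA = 36/125 = 0.2880
z(H) = 0.253
z(FA) = -0.559
c = −½·[z(H) + z(FA)] = −0.5 × (0.253 + (-0.559)) = 0.153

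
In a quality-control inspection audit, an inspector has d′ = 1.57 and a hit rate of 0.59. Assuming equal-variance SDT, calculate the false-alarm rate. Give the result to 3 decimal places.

false-alarm rate = 0.090

z(hit rate) = z(0.59) = 0.2275
z(FA) = z(H) − d' = 0.2275 − 1.57 = -1.3425
false-alarm rate = Φ(-1.3425) = 0.0897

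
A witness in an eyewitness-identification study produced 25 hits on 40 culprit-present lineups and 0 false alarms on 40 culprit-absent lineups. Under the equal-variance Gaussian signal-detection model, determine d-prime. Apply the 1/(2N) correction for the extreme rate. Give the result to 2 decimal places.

d-prime = 2.56

The false-alarm rate is 0/40 = 0, so apply the 1/(2N) correction: FA → 1/(2·40) = 0.01250.
z(H) = z(0.62500) = 0.319
z(FA) = z(0.01250) = -2.241
d' = 0.319 − (-2.241) = 2.560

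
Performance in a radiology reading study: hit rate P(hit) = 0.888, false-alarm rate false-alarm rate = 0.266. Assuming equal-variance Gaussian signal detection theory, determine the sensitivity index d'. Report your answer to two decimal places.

d' = 1.84

z(0.888) = 1.216, z(0.266) = -0.625
d' = z(H) − z(FA) = 1.216 − (-0.625) = 1.841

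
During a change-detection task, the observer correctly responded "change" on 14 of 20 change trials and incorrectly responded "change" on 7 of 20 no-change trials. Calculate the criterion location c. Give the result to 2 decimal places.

H = 14/20 = 0.7000
FA = 7/20 = 0.3500
z(0.7000) = 0.5244, z(0.3500) = -0.3853
c = −½·[z(H) + z(FA)] = −0.5 × (0.5244 + (-0.3853)) = -0.06955

c = -0.07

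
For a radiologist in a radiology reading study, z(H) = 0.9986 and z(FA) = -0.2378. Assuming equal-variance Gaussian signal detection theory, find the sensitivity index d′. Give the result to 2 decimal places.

d′ = 1.24

d' = z(H) − z(FA) = 0.9986 − (-0.2378) = 1.2364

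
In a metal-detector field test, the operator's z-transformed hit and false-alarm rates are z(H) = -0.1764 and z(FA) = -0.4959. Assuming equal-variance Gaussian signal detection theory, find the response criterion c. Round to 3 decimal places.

c = 0.336

c = −½·[z(H) + z(FA)] = −½·(-0.1764 + (-0.4959)) = 0.33615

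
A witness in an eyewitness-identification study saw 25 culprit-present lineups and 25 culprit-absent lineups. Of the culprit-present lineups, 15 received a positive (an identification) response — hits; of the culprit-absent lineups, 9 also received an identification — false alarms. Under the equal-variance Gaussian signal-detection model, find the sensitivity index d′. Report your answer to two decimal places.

H = 15/25 = 0.6000
FA = 9/25 = 0.3600
z(H) = z(0.6000) = 0.253
z(FA) = z(0.3600) = -0.358
d' = z(H) − z(FA) = 0.253 − (-0.358) = 0.611

d′ = 0.61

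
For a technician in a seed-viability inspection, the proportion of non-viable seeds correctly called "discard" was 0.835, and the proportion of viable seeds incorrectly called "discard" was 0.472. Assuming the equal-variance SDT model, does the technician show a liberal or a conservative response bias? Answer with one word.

z(H) = 0.974, z(FA) = -0.070
c = −½·(z(H) + z(FA)) = -0.452
c < 0 → liberal criterion (biased toward responding “yes”).

liberal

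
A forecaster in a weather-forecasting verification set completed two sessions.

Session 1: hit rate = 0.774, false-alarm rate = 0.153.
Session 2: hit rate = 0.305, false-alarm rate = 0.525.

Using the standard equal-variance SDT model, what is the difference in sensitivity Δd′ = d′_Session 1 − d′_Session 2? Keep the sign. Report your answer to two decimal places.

Δd′ = 2.35

Session 1: z(0.774) = 0.752, z(0.153) = -1.024, d' = 1.776
Session 2: z(0.305) = -0.510, z(0.525) = 0.063, d' = -0.573
Δd' = d'_Session 1 − d'_Session 2 = 1.776 − (-0.573) = 2.349
Session 1 has the higher sensitivity.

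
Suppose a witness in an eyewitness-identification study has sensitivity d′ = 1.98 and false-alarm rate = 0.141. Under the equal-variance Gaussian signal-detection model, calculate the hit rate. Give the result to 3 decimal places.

z(false-alarm rate) = z(0.141) = -1.0758
z(H) = z(FA) + d' = -1.0758 + 1.98 = 0.9042
hit rate = Φ(0.9042) = 0.8171

hit rate = 0.817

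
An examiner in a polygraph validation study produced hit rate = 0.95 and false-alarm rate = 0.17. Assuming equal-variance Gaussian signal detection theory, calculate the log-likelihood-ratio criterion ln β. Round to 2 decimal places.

Φ⁻¹(H) = Φ⁻¹(0.95) = 1.645
Φ⁻¹(FA) = Φ⁻¹(0.17) = -0.954
ln β = −½·[z(H)² − z(FA)²] = −0.5 × (2.706 − 0.910) = -0.898

ln β = -0.90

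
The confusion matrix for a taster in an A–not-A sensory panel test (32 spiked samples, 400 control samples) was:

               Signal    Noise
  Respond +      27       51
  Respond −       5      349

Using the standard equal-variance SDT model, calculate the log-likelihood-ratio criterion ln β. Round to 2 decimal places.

ln β = 0.14

H = 27/32 = 0.8438
FA = 51/400 = 0.1275
z(0.8438) = 1.010, z(0.1275) = -1.138
ln β = −½·[z(H)² − z(FA)²] = −0.5 × (1.020 − 1.295) = 0.1375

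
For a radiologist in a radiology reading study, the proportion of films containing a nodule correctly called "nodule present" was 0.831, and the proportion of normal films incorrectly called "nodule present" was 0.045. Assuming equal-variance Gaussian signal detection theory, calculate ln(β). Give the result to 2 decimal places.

z(0.831) = 0.958, z(0.045) = -1.695
ln β = −½·[z(H)² − z(FA)²] = −0.5 × (0.918 − 2.873) = 0.9775

ln β = 0.98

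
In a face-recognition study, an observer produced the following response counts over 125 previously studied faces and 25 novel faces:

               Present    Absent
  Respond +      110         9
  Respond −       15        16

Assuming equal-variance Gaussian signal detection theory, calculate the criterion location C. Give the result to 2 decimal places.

H = 110/125 = 0.8800
FA = 9/25 = 0.3600
z(H) = z(0.8800) = 1.1750
z(FA) = z(0.3600) = -0.3585
c = −½·[z(H) + z(FA)] = −0.5 × (1.1750 + (-0.3585)) = -0.40825
c < 0: the observer has a liberal response bias.

C = -0.41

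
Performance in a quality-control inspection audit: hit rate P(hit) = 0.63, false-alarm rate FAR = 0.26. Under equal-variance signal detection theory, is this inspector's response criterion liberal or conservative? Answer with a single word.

conservative

z(H) = 0.332, z(FA) = -0.643
c = −½·(z(H) + z(FA)) = 0.1555
c > 0 → conservative criterion (biased toward responding “no”).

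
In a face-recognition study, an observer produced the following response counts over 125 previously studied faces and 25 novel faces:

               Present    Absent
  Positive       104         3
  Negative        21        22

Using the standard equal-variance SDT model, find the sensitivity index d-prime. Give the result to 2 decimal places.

H = 104/125 = 0.8320
FA = 3/25 = 0.1200
Φ⁻¹(0.8320) = 0.962, Φ⁻¹(0.1200) = -1.175
d' = z(H) − z(FA) = 0.962 − (-1.175) = 2.137

d-prime = 2.14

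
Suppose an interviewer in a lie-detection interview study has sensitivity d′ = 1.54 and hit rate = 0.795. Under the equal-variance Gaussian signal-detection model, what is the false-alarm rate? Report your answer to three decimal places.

z(hit rate) = z(0.795) = 0.8239
z(FA) = z(H) − d' = 0.8239 − 1.54 = -0.7161
false-alarm rate = Φ(-0.7161) = 0.2370

false-alarm rate = 0.237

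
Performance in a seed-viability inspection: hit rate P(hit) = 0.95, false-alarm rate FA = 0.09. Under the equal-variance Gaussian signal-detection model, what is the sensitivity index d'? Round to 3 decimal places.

d' = 2.986

z(H) = 1.6449
z(FA) = -1.3408
d' = z(H) − z(FA) = 1.6449 − (-1.3408) = 2.9857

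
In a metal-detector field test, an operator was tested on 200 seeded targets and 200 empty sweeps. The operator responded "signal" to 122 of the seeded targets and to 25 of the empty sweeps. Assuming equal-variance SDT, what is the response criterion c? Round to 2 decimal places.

c = 0.44

H = 122/200 = 0.6100
FA = 25/200 = 0.1250
Φ⁻¹(H) = 0.279
Φ⁻¹(FA) = -1.150
c = −½·[z(H) + z(FA)] = −0.5 × (0.279 + (-1.150)) = 0.4355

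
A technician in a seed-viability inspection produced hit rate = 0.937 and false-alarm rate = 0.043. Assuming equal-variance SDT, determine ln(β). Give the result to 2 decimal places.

z(0.937) = 1.530, z(0.043) = -1.717
ln β = −½·[z(H)² − z(FA)²] = −0.5 × (2.341 − 2.948) = 0.3035

ln β = 0.30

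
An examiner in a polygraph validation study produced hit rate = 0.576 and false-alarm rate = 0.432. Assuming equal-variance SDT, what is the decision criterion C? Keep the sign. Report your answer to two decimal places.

z(H) = z(0.576) = 0.1917
z(FA) = z(0.432) = -0.1713
c = −½·[z(H) + z(FA)] = −0.5 × (0.1917 + (-0.1713)) = -0.0102
c < 0: the examiner has a liberal response bias.

C = -0.01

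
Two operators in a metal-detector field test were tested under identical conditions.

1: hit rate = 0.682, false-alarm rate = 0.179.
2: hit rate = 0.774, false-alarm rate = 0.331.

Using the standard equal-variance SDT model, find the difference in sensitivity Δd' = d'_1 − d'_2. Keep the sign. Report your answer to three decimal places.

Δd' = 0.203

1: z(0.682) = 0.4733, z(0.179) = -0.9192, d' = 1.3925
2: z(0.774) = 0.7521, z(0.331) = -0.4372, d' = 1.1893
Δd' = d'_1 − d'_2 = 1.3925 − 1.1893 = 0.2032
1 has the higher sensitivity.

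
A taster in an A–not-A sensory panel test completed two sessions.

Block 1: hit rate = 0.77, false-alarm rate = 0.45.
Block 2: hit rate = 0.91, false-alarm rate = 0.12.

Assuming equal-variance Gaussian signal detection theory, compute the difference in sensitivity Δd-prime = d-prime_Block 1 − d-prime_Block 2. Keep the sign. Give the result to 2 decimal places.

Δd-prime = -1.65

Block 1: z(0.77) = 0.739, z(0.45) = -0.126, d' = 0.865
Block 2: z(0.91) = 1.341, z(0.12) = -1.175, d' = 2.516
Δd' = d'_Block 1 − d'_Block 2 = 0.865 − 2.516 = -1.651
Block 2 has the higher sensitivity.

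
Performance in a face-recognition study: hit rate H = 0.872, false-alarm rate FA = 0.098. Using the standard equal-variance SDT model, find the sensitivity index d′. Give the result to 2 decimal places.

d′ = 2.43

Φ⁻¹(H) = Φ⁻¹(0.872) = 1.136
Φ⁻¹(FA) = Φ⁻¹(0.098) = -1.293
d' = z(H) − z(FA) = 1.136 − (-1.293) = 2.429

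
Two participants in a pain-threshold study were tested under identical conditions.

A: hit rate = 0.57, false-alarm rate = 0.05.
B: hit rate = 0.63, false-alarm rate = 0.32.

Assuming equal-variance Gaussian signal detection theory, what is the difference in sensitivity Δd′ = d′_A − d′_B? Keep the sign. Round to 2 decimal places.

A: z(0.57) = 0.176, z(0.05) = -1.645, d' = 1.821
B: z(0.63) = 0.332, z(0.32) = -0.468, d' = 0.800
Δd' = d'_A − d'_B = 1.821 − 0.800 = 1.021
A has the higher sensitivity.

Δd′ = 1.02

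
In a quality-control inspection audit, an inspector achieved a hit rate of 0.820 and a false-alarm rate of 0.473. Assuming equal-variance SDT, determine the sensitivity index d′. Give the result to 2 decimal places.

d′ = 0.98

z(H) = z(0.820) = 0.915
z(FA) = z(0.473) = -0.068
d' = z(H) − z(FA) = 0.915 − (-0.068) = 0.983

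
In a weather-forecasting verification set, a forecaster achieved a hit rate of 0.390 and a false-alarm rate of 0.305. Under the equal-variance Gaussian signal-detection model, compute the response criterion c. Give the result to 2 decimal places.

z(0.390) = -0.279, z(0.305) = -0.510
c = −½·[z(H) + z(FA)] = −0.5 × (-0.279 + (-0.510)) = 0.3945
c > 0: the forecaster has a conservative response bias.

c = 0.39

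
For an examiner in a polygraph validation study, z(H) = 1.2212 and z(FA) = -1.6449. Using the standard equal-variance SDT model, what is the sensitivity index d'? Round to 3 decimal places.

d' = z(H) − z(FA) = 1.2212 − (-1.6449) = 2.8661

d' = 2.866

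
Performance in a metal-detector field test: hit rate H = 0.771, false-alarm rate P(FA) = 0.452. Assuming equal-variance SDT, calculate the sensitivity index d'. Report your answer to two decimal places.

Φ⁻¹(H) = Φ⁻¹(0.771) = 0.7421
Φ⁻¹(FA) = Φ⁻¹(0.452) = -0.1206
d' = z(H) − z(FA) = 0.7421 − (-0.1206) = 0.8627

d' = 0.86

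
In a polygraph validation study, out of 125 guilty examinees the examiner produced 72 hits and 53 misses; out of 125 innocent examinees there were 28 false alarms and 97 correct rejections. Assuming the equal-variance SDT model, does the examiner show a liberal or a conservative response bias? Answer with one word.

z(H) = 0.192, z(FA) = -0.759
c = −½·(z(H) + z(FA)) = 0.2835
c > 0 → conservative criterion (biased toward responding “no”).

conservative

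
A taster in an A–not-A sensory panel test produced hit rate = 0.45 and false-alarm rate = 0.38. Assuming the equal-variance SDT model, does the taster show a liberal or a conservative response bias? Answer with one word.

z(H) = -0.126, z(FA) = -0.305
c = −½·(z(H) + z(FA)) = 0.2155
c > 0 → conservative criterion (biased toward responding “no”).

conservative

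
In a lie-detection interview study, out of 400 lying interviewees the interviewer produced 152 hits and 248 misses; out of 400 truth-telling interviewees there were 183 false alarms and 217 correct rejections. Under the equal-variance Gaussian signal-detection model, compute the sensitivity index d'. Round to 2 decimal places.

d' = -0.20

H = 152/400 = 0.3800
FA = 183/400 = 0.4575
Φ⁻¹(H) = -0.305
Φ⁻¹(FA) = -0.107
d' = z(H) − z(FA) = -0.305 − (-0.107) = -0.198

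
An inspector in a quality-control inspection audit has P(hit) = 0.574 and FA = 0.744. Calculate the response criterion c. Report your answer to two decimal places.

z(H) = z(0.574) = 0.1866
z(FA) = z(0.744) = 0.6557
c = −½·[z(H) + z(FA)] = −0.5 × (0.1866 + 0.6557) = -0.42115
c < 0: the inspector has a liberal response bias.

c = -0.42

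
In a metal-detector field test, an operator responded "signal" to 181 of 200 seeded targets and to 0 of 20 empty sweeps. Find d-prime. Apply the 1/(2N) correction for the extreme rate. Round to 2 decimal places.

The false-alarm rate is 0/20 = 0, so apply the 1/(2N) correction: FA → 1/(2·20) = 0.02500.
z(H) = z(0.90500) = 1.311
z(FA) = z(0.02500) = -1.960
d' = 1.311 − (-1.960) = 3.271

d-prime = 3.27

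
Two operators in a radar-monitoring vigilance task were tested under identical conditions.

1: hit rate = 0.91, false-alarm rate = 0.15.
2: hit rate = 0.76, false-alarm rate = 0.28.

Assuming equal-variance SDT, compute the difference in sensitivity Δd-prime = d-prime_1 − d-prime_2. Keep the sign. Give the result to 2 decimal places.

Δd-prime = 1.09

1: z(0.91) = 1.341, z(0.15) = -1.036, d' = 2.377
2: z(0.76) = 0.706, z(0.28) = -0.583, d' = 1.289
Δd' = d'_1 − d'_2 = 2.377 − 1.289 = 1.088
1 has the higher sensitivity.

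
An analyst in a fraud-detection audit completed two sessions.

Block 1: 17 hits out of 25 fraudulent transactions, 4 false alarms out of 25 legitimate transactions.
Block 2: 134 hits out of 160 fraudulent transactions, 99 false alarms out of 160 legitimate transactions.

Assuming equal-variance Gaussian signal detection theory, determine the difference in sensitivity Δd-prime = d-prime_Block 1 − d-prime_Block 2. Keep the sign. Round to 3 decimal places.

Δd-prime = 0.780

Block 1: z(0.6800) = 0.4677, z(0.1600) = -0.9945, d' = 1.4622
Block 2: z(0.8375) = 0.9842, z(0.6188) = 0.3023, d' = 0.6819
Δd' = d'_Block 1 − d'_Block 2 = 1.4622 − 0.6819 = 0.7803
Block 1 has the higher sensitivity.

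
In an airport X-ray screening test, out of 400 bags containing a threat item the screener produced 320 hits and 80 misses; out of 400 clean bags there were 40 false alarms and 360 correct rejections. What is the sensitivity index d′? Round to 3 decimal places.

H = 320/400 = 0.8000
FA = 40/400 = 0.1000
z(0.8000) = 0.8416, z(0.1000) = -1.2816
d' = z(H) − z(FA) = 0.8416 − (-1.2816) = 2.1232

d′ = 2.123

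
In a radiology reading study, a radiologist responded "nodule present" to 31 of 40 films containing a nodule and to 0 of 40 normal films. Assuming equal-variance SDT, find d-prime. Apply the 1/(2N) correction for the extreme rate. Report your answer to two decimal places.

d-prime = 3.00

The false-alarm rate is 0/40 = 0, so apply the 1/(2N) correction: FA → 1/(2·40) = 0.01250.
z(H) = z(0.77500) = 0.755
z(FA) = z(0.01250) = -2.241
d' = 0.755 − (-2.241) = 2.996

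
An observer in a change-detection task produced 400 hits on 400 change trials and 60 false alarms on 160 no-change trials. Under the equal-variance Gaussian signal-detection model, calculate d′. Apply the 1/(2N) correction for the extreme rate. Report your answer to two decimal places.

The hit rate is 400/400 = 1, so apply the 1/(2N) correction: H → 1 − 1/(2·400) = 0.99875.
z(H) = z(0.99875) = 3.023
z(FA) = z(0.37500) = -0.319
d' = 3.023 − (-0.319) = 3.342

d′ = 3.34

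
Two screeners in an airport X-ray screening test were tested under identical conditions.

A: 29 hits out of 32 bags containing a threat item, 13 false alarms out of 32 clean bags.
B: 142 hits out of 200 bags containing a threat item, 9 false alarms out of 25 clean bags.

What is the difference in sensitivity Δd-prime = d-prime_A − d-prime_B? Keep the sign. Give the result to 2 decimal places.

Δd-prime = 0.64

A: z(0.9062) = 1.318, z(0.4062) = -0.237, d' = 1.555
B: z(0.7100) = 0.553, z(0.3600) = -0.358, d' = 0.911
Δd' = d'_A − d'_B = 1.555 − 0.911 = 0.644
A has the higher sensitivity.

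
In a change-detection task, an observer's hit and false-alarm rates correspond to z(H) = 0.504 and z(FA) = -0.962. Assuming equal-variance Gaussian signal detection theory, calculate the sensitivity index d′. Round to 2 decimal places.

d' = z(H) − z(FA) = 0.504 − (-0.962) = 1.466

d′ = 1.47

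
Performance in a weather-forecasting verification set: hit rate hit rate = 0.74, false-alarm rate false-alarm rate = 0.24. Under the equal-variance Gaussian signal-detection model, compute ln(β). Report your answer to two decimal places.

z(H) = z(0.74) = 0.643
z(FA) = z(0.24) = -0.706
ln β = −½·[z(H)² − z(FA)²] = −0.5 × (0.413 − 0.498) = 0.0425

ln β = 0.04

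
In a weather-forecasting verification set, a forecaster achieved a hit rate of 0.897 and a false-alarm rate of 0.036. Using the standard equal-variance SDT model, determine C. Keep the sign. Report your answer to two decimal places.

C = 0.27

z(H) = 1.265
z(FA) = -1.799
c = −½·[z(H) + z(FA)] = −0.5 × (1.265 + (-1.799)) = 0.267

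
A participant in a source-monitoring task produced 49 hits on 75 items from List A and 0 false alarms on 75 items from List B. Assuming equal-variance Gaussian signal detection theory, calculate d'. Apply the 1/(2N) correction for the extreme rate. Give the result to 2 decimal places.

The false-alarm rate is 0/75 = 0, so apply the 1/(2N) correction: FA → 1/(2·75) = 0.00667.
z(H) = z(0.65333) = 0.394
z(FA) = z(0.00667) = -2.475
d' = 0.394 − (-2.475) = 2.869

d' = 2.87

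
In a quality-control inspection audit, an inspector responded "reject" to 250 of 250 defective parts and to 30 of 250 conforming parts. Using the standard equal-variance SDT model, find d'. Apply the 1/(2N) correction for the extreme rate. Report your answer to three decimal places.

d' = 4.053

The hit rate is 250/250 = 1, so apply the 1/(2N) correction: H → 1 − 1/(2·250) = 0.99800.
z(H) = z(0.99800) = 2.8782
z(FA) = z(0.12000) = -1.1750
d' = 2.8782 − (-1.1750) = 4.0532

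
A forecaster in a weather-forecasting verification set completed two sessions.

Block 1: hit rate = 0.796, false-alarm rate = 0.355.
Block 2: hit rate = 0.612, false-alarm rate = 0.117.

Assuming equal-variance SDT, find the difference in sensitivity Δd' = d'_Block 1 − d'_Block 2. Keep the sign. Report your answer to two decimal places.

Δd' = -0.28

Block 1: z(0.796) = 0.827, z(0.355) = -0.372, d' = 1.199
Block 2: z(0.612) = 0.285, z(0.117) = -1.190, d' = 1.475
Δd' = d'_Block 1 − d'_Block 2 = 1.199 − 1.475 = -0.276
Block 2 has the higher sensitivity.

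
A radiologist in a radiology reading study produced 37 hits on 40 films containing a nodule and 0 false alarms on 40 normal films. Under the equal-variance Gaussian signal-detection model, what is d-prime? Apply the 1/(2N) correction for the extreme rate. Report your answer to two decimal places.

d-prime = 3.68

The false-alarm rate is 0/40 = 0, so apply the 1/(2N) correction: FA → 1/(2·40) = 0.01250.
z(H) = z(0.92500) = 1.440
z(FA) = z(0.01250) = -2.241
d' = 1.440 − (-2.241) = 3.681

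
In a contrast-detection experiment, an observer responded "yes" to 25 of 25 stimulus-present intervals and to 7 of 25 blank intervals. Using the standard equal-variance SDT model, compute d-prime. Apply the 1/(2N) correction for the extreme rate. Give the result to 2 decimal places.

The hit rate is 25/25 = 1, so apply the 1/(2N) correction: H → 1 − 1/(2·25) = 0.98000.
z(H) = z(0.98000) = 2.054
z(FA) = z(0.28000) = -0.583
d' = 2.054 − (-0.583) = 2.637

d-prime = 2.64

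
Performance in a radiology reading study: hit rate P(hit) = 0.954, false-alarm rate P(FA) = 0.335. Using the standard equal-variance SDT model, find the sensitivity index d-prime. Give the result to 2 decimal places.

d-prime = 2.11

z(0.954) = 1.6849, z(0.335) = -0.4261
d' = z(H) − z(FA) = 1.6849 − (-0.4261) = 2.1110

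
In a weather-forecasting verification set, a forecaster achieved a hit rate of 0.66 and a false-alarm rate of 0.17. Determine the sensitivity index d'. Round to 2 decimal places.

z(H) = z(0.66) = 0.4125
z(FA) = z(0.17) = -0.9542
d' = z(H) − z(FA) = 0.4125 − (-0.9542) = 1.3667

d' = 1.37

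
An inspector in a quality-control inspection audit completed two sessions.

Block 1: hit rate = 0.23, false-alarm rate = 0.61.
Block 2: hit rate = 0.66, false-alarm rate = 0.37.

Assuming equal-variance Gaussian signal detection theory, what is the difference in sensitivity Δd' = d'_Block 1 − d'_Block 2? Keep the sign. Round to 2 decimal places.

Block 1: z(0.23) = -0.739, z(0.61) = 0.279, d' = -1.018
Block 2: z(0.66) = 0.412, z(0.37) = -0.332, d' = 0.744
Δd' = d'_Block 1 − d'_Block 2 = -1.018 − 0.744 = -1.762
Block 2 has the higher sensitivity.

Δd' = -1.76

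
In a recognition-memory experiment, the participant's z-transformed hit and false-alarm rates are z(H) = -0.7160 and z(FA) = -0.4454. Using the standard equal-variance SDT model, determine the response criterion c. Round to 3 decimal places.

c = 0.581

c = −½·[z(H) + z(FA)] = −½·(-0.7160 + (-0.4454)) = 0.5807
c > 0: the participant has a conservative response bias.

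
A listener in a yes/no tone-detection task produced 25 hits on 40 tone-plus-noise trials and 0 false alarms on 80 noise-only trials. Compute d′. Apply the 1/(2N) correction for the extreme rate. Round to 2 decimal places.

The false-alarm rate is 0/80 = 0, so apply the 1/(2N) correction: FA → 1/(2·80) = 0.00625.
z(H) = z(0.62500) = 0.319
z(FA) = z(0.00625) = -2.498
d' = 0.319 − (-2.498) = 2.817

d′ = 2.82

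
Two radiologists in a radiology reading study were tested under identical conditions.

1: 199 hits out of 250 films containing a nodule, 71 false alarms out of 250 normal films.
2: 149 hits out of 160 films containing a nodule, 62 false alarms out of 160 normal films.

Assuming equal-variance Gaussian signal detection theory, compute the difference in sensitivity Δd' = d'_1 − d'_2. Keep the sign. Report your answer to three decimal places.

1: z(0.7960) = 0.8274, z(0.2840) = -0.5710, d' = 1.3984
2: z(0.9313) = 1.4855, z(0.3875) = -0.2858, d' = 1.7713
Δd' = d'_1 − d'_2 = 1.3984 − 1.7713 = -0.3729
2 has the higher sensitivity.

Δd' = -0.373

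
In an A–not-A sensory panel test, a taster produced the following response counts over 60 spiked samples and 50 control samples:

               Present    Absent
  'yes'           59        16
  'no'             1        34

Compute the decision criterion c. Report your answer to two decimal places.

H = 59/60 = 0.9833
FA = 16/50 = 0.3200
z(H) = z(0.9833) = 2.1272
z(FA) = z(0.3200) = -0.4677
c = −½·[z(H) + z(FA)] = −0.5 × (2.1272 + (-0.4677)) = -0.82975
c < 0: the taster has a liberal response bias.

c = -0.83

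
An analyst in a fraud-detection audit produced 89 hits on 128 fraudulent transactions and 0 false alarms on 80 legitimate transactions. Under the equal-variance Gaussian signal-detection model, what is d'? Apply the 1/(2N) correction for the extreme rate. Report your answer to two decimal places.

d' = 3.01

The false-alarm rate is 0/80 = 0, so apply the 1/(2N) correction: FA → 1/(2·80) = 0.00625.
z(H) = z(0.69531) = 0.511
z(FA) = z(0.00625) = -2.498
d' = 0.511 − (-2.498) = 3.009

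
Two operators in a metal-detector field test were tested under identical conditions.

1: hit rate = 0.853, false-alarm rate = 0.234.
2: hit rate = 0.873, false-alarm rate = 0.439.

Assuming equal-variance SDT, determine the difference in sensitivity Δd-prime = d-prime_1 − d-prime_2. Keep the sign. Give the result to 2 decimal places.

1: z(0.853) = 1.049, z(0.234) = -0.726, d' = 1.775
2: z(0.873) = 1.141, z(0.439) = -0.154, d' = 1.295
Δd' = d'_1 − d'_2 = 1.775 − 1.295 = 0.480
1 has the higher sensitivity.

Δd-prime = 0.48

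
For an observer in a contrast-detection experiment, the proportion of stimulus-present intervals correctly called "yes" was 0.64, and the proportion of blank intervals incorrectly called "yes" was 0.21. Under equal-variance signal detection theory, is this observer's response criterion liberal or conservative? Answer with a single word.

z(H) = 0.358, z(FA) = -0.806
c = −½·(z(H) + z(FA)) = 0.224
c > 0 → conservative criterion (biased toward responding “no”).

conservative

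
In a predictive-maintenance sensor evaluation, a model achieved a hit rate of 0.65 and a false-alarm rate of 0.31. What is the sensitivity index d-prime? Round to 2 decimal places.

d-prime = 0.88

z(H) = z(0.65) = 0.3853
z(FA) = z(0.31) = -0.4959
d' = z(H) − z(FA) = 0.3853 − (-0.4959) = 0.8812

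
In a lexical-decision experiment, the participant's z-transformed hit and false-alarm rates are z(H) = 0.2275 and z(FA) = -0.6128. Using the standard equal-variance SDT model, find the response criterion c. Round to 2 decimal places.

c = −½·[z(H) + z(FA)] = −½·(0.2275 + (-0.6128)) = 0.19265
c > 0: the participant has a conservative response bias.

c = 0.19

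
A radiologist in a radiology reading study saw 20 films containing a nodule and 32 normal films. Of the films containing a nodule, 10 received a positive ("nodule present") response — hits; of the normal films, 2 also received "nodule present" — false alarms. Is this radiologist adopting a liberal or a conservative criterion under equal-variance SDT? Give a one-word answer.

z(H) = 0.000, z(FA) = -1.534
c = −½·(z(H) + z(FA)) = 0.767
c > 0 → conservative criterion (biased toward responding “no”).

conservative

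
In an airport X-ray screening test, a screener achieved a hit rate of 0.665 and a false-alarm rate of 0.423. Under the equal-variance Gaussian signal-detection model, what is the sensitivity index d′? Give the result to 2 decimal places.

d′ = 0.62

z(H) = 0.426
z(FA) = -0.194
d' = z(H) − z(FA) = 0.426 − (-0.194) = 0.620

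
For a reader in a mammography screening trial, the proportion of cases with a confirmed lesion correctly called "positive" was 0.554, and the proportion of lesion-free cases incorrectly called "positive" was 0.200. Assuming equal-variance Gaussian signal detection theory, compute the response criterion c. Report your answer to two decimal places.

z(0.554) = 0.1358, z(0.200) = -0.8416
c = −½·[z(H) + z(FA)] = −0.5 × (0.1358 + (-0.8416)) = 0.3529
c > 0: the reader has a conservative response bias.

c = 0.35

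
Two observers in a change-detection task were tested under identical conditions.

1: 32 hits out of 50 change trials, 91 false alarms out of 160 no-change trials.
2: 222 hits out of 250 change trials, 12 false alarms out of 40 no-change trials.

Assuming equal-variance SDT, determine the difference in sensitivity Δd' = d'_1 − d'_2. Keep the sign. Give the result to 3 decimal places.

Δd' = -1.555

1: z(0.6400) = 0.3585, z(0.5687) = 0.1731, d' = 0.1854
2: z(0.8880) = 1.2160, z(0.3000) = -0.5244, d' = 1.7404
Δd' = d'_1 − d'_2 = 0.1854 − 1.7404 = -1.5550
2 has the higher sensitivity.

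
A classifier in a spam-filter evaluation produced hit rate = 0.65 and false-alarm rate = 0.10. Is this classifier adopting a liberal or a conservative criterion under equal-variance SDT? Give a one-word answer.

conservative

z(H) = 0.385, z(FA) = -1.282
c = −½·(z(H) + z(FA)) = 0.4485
c > 0 → conservative criterion (biased toward responding “no”).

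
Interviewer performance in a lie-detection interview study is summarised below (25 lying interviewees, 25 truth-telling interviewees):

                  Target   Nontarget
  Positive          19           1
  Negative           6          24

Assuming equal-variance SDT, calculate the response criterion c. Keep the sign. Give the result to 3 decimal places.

H = 19/25 = 0.7600
FA = 1/25 = 0.0400
z(0.7600) = 0.7063, z(0.0400) = -1.7507
c = −½·[z(H) + z(FA)] = −0.5 × (0.7063 + (-1.7507)) = 0.5222
c > 0: the interviewer has a conservative response bias.

c = 0.522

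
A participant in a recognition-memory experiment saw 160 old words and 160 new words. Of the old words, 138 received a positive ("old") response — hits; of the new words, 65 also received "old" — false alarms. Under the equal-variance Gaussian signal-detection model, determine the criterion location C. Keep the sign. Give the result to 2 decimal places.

C = -0.43

H = 138/160 = 0.8625
FA = 65/160 = 0.4062
z(0.8625) = 1.092, z(0.4062) = -0.237
c = −½·[z(H) + z(FA)] = −0.5 × (1.092 + (-0.237)) = -0.4275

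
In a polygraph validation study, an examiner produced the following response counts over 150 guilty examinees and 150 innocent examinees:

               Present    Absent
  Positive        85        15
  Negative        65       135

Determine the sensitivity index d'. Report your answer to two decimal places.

H = 85/150 = 0.5667
FA = 15/150 = 0.1000
Φ⁻¹(0.5667) = 0.168, Φ⁻¹(0.1000) = -1.282
d' = z(H) − z(FA) = 0.168 − (-1.282) = 1.450

d' = 1.45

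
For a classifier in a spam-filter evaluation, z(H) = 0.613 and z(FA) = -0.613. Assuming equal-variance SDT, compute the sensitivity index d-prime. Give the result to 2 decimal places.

d' = z(H) − z(FA) = 0.613 − (-0.613) = 1.226

d-prime = 1.23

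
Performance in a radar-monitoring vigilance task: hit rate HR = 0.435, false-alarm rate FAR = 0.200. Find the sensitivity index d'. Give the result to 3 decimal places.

Φ⁻¹(H) = -0.1637
Φ⁻¹(FA) = -0.8416
d' = z(H) − z(FA) = -0.1637 − (-0.8416) = 0.6779

d' = 0.678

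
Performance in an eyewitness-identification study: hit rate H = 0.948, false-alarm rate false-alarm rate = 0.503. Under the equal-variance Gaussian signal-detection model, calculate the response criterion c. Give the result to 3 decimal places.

Φ⁻¹(H) = 1.6258
Φ⁻¹(FA) = 0.0075
c = −½·[z(H) + z(FA)] = −0.5 × (1.6258 + 0.0075) = -0.81665
c < 0: the witness has a liberal response bias.

c = -0.817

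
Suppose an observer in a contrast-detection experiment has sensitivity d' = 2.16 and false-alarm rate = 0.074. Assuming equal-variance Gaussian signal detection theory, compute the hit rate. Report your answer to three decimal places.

z(false-alarm rate) = z(0.074) = -1.4466
z(H) = z(FA) + d' = -1.4466 + 2.16 = 0.7134
hit rate = Φ(0.7134) = 0.7622

hit rate = 0.762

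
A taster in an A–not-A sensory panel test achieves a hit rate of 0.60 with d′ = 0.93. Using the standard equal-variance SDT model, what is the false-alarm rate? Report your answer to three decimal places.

false-alarm rate = 0.249

z(hit rate) = z(0.60) = 0.2533
z(FA) = z(H) − d' = 0.2533 − 0.93 = -0.6767
false-alarm rate = Φ(-0.6767) = 0.2493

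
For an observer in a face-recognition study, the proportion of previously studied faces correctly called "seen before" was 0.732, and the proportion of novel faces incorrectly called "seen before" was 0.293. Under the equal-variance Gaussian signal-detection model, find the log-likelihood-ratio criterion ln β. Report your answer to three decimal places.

ln β = -0.043

z(H) = z(0.732) = 0.6189
z(FA) = z(0.293) = -0.5446
ln β = −½·[z(H)² − z(FA)²] = −0.5 × (0.3830 − 0.2966) = -0.0432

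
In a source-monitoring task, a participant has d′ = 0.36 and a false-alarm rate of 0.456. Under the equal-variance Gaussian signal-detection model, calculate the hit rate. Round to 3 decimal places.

hit rate = 0.599

z(false-alarm rate) = z(0.456) = -0.1105
z(H) = z(FA) + d' = -0.1105 + 0.36 = 0.2495
hit rate = Φ(0.2495) = 0.5985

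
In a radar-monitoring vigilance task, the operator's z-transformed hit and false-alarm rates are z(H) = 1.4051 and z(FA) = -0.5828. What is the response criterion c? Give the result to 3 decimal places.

c = -0.411

c = −½·[z(H) + z(FA)] = −½·(1.4051 + (-0.5828)) = -0.41115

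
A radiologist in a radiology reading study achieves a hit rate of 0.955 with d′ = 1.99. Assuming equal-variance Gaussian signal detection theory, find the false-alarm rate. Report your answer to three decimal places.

z(hit rate) = z(0.955) = 1.6954
z(FA) = z(H) − d' = 1.6954 − 1.99 = -0.2946
false-alarm rate = Φ(-0.2946) = 0.3841

false-alarm rate = 0.384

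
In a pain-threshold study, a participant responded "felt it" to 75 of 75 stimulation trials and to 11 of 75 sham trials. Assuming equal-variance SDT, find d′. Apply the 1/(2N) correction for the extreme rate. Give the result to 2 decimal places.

d′ = 3.53

The hit rate is 75/75 = 1, so apply the 1/(2N) correction: H → 1 − 1/(2·75) = 0.99333.
z(H) = z(0.99333) = 2.475
z(FA) = z(0.14667) = -1.051
d' = 2.475 − (-1.051) = 3.526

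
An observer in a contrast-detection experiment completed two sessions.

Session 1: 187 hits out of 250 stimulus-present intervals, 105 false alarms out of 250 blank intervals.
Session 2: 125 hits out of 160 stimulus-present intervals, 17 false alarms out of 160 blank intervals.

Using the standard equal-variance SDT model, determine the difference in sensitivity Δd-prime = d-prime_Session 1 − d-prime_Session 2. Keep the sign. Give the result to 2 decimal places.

Δd-prime = -1.15

Session 1: z(0.7480) = 0.668, z(0.4200) = -0.202, d' = 0.870
Session 2: z(0.7812) = 0.776, z(0.1062) = -1.247, d' = 2.023
Δd' = d'_Session 1 − d'_Session 2 = 0.870 − 2.023 = -1.153
Session 2 has the higher sensitivity.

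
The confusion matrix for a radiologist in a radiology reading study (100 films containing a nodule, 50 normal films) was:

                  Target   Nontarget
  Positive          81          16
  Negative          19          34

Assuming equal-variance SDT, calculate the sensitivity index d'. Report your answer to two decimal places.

d' = 1.35

H = 81/100 = 0.8100
FA = 16/50 = 0.3200
z(H) = z(0.8100) = 0.878
z(FA) = z(0.3200) = -0.468
d' = z(H) − z(FA) = 0.878 − (-0.468) = 1.346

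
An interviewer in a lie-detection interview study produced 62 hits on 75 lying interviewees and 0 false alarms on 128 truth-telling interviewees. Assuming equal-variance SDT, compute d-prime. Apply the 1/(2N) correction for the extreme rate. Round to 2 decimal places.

The false-alarm rate is 0/128 = 0, so apply the 1/(2N) correction: FA → 1/(2·128) = 0.00391.
z(H) = z(0.82667) = 0.941
z(FA) = z(0.00391) = -2.660
d' = 0.941 − (-2.660) = 3.601

d-prime = 3.60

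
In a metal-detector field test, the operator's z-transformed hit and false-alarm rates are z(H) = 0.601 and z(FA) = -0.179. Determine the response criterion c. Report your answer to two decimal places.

c = −½·[z(H) + z(FA)] = −½·(0.601 + (-0.179)) = -0.211

c = -0.21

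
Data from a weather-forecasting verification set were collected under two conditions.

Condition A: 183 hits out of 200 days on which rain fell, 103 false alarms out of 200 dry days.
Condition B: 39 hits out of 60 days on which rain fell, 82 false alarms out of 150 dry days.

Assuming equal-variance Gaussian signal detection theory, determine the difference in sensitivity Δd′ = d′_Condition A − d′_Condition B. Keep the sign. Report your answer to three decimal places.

Δd′ = 1.067

Condition A: z(0.9150) = 1.3722, z(0.5150) = 0.0376, d' = 1.3346
Condition B: z(0.6500) = 0.3853, z(0.5467) = 0.1173, d' = 0.2680
Δd' = d'_Condition A − d'_Condition B = 1.3346 − 0.2680 = 1.0666
Condition A has the higher sensitivity.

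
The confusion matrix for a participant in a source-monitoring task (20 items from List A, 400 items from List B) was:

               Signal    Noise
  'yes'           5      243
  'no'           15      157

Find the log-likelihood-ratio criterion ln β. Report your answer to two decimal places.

ln β = -0.19

H = 5/20 = 0.2500
FA = 243/400 = 0.6075
Φ⁻¹(H) = Φ⁻¹(0.2500) = -0.674
Φ⁻¹(FA) = Φ⁻¹(0.6075) = 0.273
ln β = −½·[z(H)² − z(FA)²] = −0.5 × (0.454 − 0.075) = -0.1895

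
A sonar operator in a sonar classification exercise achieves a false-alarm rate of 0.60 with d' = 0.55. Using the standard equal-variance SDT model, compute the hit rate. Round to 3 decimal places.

hit rate = 0.789

z(false-alarm rate) = z(0.60) = 0.2533
z(H) = z(FA) + d' = 0.2533 + 0.55 = 0.8033
hit rate = Φ(0.8033) = 0.7891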